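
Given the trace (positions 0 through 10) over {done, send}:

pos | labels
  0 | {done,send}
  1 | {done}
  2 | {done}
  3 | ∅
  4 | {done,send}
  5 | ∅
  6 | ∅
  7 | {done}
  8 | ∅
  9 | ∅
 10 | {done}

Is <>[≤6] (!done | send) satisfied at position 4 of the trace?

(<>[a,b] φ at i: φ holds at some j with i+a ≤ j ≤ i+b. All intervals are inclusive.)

Check (!done | send) at each j in [4,10]:
  j=4: true
  j=5: true
  j=6: true
  j=7: false
  j=8: true
  j=9: true
  j=10: false
Found at j=4 → formula holds.

Yes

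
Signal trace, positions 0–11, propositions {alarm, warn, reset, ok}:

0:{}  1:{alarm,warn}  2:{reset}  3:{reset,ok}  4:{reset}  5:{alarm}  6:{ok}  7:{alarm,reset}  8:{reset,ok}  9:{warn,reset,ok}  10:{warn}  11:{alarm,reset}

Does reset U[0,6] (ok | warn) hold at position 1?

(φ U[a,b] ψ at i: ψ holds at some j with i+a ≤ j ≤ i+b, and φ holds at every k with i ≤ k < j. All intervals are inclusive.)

Need some j in [1,7] with (ok | warn), and reset at every k in [1,j-1].
  j=1: (ok | warn) holds; no prefix to check → satisfied.

True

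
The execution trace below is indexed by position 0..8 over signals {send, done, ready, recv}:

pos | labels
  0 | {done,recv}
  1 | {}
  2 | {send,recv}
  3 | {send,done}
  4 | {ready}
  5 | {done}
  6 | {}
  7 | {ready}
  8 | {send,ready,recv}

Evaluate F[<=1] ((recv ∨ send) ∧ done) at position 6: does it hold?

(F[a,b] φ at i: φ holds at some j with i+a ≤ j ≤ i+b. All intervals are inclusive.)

Check ((recv ∨ send) ∧ done) at each j in [6,7]:
  j=6: false
  j=7: false
No position in the window satisfies it → formula fails.

Does not hold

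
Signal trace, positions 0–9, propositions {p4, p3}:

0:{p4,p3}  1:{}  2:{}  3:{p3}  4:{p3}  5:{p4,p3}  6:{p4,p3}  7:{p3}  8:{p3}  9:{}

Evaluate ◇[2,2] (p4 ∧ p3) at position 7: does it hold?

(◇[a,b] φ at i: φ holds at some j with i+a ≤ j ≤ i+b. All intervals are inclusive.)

Check (p4 ∧ p3) at each j in [9,9]:
  j=9: false
No position in the window satisfies it → formula fails.

False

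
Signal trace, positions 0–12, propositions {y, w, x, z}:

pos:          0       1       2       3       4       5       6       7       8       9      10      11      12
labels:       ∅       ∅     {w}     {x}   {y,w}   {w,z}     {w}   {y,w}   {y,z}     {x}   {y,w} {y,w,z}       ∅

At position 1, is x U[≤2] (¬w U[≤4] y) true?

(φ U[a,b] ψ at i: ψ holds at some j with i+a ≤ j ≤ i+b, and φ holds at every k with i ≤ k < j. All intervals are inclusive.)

Need some j in [1,3] with (¬w U[≤4] y), and x at every k in [1,j-1].
  j=1: (¬w U[≤4] y) — fails.
  j=2: (¬w U[≤4] y) — fails.
  j=3: (¬w U[≤4] y) holds, but x fails at k=1 → not this j.
No j in the window works → until fails.

No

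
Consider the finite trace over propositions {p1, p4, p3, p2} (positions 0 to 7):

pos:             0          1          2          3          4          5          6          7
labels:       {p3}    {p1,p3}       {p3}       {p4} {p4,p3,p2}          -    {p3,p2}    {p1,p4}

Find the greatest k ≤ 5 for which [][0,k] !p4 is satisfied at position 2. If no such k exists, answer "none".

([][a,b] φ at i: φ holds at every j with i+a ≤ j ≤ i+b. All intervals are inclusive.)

0

!p4 must hold from j=2 onward; find where it first fails.
  j=2: holds
  j=3: fails
Holds on [2,2], so largest k = 0.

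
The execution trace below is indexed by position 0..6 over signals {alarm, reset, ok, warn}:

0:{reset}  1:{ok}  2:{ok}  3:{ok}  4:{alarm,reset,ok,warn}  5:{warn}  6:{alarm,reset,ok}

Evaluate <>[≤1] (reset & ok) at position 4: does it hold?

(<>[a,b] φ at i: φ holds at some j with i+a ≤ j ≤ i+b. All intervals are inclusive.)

Yes

Check (reset & ok) at each j in [4,5]:
  j=4: true
  j=5: false
Found at j=4 → formula holds.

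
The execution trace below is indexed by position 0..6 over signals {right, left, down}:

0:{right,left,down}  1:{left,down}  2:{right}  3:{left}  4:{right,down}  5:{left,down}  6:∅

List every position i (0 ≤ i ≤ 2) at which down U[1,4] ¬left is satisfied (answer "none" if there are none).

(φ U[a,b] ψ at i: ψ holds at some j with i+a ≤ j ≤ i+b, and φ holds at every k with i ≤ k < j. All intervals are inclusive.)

Evaluate at each i in [0,2]:
  i=0: ✓ (rhs at j=2; lhs holds on [0,1])
  i=1: ✓ (rhs at j=2; lhs holds on [1,1])
  i=2: ✗ (lhs fails at k=2 before rhs at j=4)

0, 1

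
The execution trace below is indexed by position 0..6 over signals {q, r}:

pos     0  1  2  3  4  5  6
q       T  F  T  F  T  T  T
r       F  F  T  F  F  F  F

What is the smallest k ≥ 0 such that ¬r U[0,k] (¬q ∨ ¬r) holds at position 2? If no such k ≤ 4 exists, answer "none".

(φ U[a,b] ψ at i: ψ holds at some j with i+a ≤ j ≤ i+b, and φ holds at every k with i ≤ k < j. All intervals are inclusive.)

none

Need earliest j ≥ 2 with (¬q ∨ ¬r), and ¬r at every k in [2,j-1].
  j=2: rhs fails.
  j=3: rhs holds but lhs fails at k=2.
  j=4: rhs holds but lhs fails at k=2.
  j=5: rhs holds but lhs fails at k=2.
  j=6: rhs holds but lhs fails at k=2.
No witness within the range → none.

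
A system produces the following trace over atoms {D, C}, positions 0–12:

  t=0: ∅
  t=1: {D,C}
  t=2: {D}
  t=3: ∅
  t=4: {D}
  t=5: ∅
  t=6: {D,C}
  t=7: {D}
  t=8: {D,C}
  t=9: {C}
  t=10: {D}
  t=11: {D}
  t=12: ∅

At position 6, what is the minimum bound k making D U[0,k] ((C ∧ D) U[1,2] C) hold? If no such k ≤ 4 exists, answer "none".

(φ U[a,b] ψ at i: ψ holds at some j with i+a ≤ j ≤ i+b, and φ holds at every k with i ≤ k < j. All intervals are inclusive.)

Need earliest j ≥ 6 with ((C ∧ D) U[1,2] C), and D at every k in [6,j-1].
  j=6: rhs fails.
  j=7: rhs fails.
  j=8: rhs holds; lhs holds on [6,7]. k = 2.

2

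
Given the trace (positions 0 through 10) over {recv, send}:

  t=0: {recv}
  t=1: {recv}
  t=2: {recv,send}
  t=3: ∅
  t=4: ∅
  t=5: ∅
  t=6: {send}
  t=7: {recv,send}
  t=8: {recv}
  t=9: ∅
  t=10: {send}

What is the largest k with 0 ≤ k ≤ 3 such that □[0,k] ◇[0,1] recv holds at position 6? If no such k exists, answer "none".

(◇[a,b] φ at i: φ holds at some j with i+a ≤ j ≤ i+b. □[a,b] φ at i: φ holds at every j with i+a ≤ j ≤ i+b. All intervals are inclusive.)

◇[0,1] recv must hold from j=6 onward; find where it first fails.
  j=6: holds
  j=7: holds
  j=8: holds
  j=9: fails
Holds on [6,8], so largest k = 2.

2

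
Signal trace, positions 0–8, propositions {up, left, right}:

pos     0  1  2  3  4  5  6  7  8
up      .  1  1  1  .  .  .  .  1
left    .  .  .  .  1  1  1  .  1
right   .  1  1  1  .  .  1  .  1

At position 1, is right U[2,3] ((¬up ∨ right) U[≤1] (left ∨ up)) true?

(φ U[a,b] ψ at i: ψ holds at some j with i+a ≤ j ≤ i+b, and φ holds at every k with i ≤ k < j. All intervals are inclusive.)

Need some j in [3,4] with ((¬up ∨ right) U[≤1] (left ∨ up)), and right at every k in [1,j-1].
  j=3: ((¬up ∨ right) U[≤1] (left ∨ up)) holds; right holds at every k in [1,2] → satisfied.

True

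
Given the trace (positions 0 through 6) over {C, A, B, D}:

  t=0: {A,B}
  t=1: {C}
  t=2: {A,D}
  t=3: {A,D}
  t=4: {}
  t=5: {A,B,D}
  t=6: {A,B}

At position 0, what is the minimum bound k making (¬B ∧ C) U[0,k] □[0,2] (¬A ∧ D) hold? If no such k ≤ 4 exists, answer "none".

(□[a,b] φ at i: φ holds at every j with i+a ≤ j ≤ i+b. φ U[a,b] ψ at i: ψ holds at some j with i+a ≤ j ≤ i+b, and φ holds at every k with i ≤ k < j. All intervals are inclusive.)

Need earliest j ≥ 0 with □[0,2] (¬A ∧ D), and (¬B ∧ C) at every k in [0,j-1].
  j=0: rhs fails.
  j=1: rhs fails.
  j=2: rhs fails.
  j=3: rhs fails.
  j=4: rhs fails.
No witness within the range → none.

none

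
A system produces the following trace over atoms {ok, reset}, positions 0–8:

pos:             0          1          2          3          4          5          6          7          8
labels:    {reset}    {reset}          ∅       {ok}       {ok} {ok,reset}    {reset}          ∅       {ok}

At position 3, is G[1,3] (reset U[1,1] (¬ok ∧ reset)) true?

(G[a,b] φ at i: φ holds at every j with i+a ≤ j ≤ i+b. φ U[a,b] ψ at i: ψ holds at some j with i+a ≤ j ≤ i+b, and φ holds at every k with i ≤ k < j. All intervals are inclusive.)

Check (reset U[1,1] (¬ok ∧ reset)) at every j in [4,6]:
  j=4: fails
  j=5: holds
  j=6: fails
Fails at j=4 → formula fails.

False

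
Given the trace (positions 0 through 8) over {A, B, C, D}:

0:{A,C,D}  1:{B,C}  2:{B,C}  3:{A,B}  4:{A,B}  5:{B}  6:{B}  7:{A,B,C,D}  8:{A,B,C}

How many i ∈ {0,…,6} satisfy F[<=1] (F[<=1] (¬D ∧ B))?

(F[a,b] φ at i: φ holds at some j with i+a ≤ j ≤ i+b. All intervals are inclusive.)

7

Evaluate at each i in [0,6]:
  i=0: ✓ (witness j=0)
  i=1: ✓ (witness j=1)
  i=2: ✓ (witness j=2)
  i=3: ✓ (witness j=3)
  i=4: ✓ (witness j=4)
  i=5: ✓ (witness j=5)
  i=6: ✓ (witness j=6)
Positions where it holds: {0, 1, 2, 3, 4, 5, 6} → 7.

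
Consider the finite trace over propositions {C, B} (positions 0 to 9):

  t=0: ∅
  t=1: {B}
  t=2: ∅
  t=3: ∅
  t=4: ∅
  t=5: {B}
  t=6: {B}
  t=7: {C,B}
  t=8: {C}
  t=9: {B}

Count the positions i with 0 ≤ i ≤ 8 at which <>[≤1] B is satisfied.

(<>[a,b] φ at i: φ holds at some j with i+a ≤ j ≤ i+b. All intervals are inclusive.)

7

Evaluate at each i in [0,8]:
  i=0: ✓ (witness j=1)
  i=1: ✓ (witness j=1)
  i=2: ✗ (none in [2,3])
  i=3: ✗ (none in [3,4])
  i=4: ✓ (witness j=5)
  i=5: ✓ (witness j=5)
  i=6: ✓ (witness j=6)
  i=7: ✓ (witness j=7)
  i=8: ✓ (witness j=9)
Positions where it holds: {0, 1, 4, 5, 6, 7, 8} → 7.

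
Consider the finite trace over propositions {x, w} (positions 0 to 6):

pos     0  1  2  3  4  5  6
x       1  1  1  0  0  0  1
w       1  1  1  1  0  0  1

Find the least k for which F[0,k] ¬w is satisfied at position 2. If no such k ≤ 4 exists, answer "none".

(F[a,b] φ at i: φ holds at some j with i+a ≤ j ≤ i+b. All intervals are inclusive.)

Scan j = 2,3,… for ¬w:
  j=2: fails
  j=3: fails
  j=4: holds
First hit at j=4, so smallest k = 4-2 = 2.

2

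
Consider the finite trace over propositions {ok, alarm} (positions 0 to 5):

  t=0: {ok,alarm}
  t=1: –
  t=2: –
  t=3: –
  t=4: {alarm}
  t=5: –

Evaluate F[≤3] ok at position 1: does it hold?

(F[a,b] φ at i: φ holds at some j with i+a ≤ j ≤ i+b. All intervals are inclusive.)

No

Check ok at each j in [1,4]:
  j=1: false
  j=2: false
  j=3: false
  j=4: false
No position in the window satisfies it → formula fails.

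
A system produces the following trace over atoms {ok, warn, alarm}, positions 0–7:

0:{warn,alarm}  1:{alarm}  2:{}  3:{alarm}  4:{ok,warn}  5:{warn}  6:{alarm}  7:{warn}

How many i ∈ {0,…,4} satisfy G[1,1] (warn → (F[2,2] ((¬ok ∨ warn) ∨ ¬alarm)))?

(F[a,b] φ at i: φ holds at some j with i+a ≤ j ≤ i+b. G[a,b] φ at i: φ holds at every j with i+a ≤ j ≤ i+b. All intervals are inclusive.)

5

Evaluate at each i in [0,4]:
  i=0: ✓ (all of [1,1])
  i=1: ✓ (all of [2,2])
  i=2: ✓ (all of [3,3])
  i=3: ✓ (all of [4,4])
  i=4: ✓ (all of [5,5])
Positions where it holds: {0, 1, 2, 3, 4} → 5.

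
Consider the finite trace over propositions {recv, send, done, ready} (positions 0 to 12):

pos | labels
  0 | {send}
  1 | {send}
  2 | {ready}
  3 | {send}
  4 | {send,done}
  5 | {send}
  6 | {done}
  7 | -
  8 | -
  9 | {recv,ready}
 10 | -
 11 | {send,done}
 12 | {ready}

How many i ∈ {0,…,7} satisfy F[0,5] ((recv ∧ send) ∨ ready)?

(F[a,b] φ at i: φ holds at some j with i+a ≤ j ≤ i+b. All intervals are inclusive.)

Evaluate at each i in [0,7]:
  i=0: ✓ (witness j=2)
  i=1: ✓ (witness j=2)
  i=2: ✓ (witness j=2)
  i=3: ✗ (none in [3,8])
  i=4: ✓ (witness j=9)
  i=5: ✓ (witness j=9)
  i=6: ✓ (witness j=9)
  i=7: ✓ (witness j=9)
Positions where it holds: {0, 1, 2, 4, 5, 6, 7} → 7.

7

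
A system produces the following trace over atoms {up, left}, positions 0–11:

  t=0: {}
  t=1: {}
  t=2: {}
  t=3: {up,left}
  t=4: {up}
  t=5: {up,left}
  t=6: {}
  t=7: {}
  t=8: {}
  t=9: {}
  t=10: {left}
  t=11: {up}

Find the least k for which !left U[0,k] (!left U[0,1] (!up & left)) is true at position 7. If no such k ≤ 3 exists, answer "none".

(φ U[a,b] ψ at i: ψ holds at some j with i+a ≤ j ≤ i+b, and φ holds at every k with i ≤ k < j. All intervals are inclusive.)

Need earliest j ≥ 7 with (!left U[0,1] (!up & left)), and !left at every k in [7,j-1].
  j=7: rhs fails.
  j=8: rhs fails.
  j=9: rhs holds; lhs holds on [7,8]. k = 2.

2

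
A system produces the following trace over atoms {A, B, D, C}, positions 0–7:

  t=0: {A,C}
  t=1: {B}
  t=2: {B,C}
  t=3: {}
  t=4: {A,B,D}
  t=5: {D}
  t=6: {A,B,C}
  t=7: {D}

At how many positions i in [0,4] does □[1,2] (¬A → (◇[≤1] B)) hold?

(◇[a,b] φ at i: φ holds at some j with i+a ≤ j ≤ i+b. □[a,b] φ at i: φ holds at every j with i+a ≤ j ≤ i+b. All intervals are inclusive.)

Evaluate at each i in [0,4]:
  i=0: ✓ (all of [1,2])
  i=1: ✓ (all of [2,3])
  i=2: ✓ (all of [3,4])
  i=3: ✓ (all of [4,5])
  i=4: ✓ (all of [5,6])
Positions where it holds: {0, 1, 2, 3, 4} → 5.

5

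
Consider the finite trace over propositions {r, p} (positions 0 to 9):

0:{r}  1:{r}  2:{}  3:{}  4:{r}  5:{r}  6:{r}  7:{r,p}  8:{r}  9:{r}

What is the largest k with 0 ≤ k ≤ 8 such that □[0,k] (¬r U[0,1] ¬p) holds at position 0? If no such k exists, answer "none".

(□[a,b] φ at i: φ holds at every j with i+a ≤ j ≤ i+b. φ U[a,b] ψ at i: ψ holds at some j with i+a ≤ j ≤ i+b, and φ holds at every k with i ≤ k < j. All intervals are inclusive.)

(¬r U[0,1] ¬p) must hold from j=0 onward; find where it first fails.
  j=0: holds
  j=1: holds
  j=2: holds
  j=3: holds
  j=4: holds
  j=5: holds
  j=6: holds
  j=7: fails
Holds on [0,6], so largest k = 6.

6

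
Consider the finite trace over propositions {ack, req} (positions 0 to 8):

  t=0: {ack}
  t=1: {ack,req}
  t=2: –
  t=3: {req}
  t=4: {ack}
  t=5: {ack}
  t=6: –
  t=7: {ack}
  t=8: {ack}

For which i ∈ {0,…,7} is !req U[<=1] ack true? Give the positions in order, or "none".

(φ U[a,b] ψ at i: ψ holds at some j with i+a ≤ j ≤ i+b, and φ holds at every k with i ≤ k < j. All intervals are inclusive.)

0, 1, 4, 5, 6, 7

Evaluate at each i in [0,7]:
  i=0: ✓ (rhs at j=0)
  i=1: ✓ (rhs at j=1)
  i=2: ✗ (no rhs in [2,3])
  i=3: ✗ (lhs fails at k=3 before rhs at j=4)
  i=4: ✓ (rhs at j=4)
  i=5: ✓ (rhs at j=5)
  i=6: ✓ (rhs at j=7; lhs holds on [6,6])
  i=7: ✓ (rhs at j=7)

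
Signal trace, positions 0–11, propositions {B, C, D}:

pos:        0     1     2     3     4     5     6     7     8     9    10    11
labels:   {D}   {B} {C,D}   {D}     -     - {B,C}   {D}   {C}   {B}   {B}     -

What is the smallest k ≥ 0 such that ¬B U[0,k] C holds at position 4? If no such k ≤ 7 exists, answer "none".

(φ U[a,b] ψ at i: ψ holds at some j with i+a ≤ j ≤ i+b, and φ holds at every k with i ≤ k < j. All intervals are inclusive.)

Need earliest j ≥ 4 with C, and ¬B at every k in [4,j-1].
  j=4: rhs fails.
  j=5: rhs fails.
  j=6: rhs holds; lhs holds on [4,5]. k = 2.

2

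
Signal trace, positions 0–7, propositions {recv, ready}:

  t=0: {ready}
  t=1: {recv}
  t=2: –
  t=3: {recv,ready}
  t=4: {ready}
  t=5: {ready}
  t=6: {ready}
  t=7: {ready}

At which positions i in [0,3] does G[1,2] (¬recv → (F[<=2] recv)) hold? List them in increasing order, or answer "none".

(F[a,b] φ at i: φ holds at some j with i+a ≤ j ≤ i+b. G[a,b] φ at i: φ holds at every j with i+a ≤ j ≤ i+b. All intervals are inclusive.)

Evaluate at each i in [0,3]:
  i=0: ✓ (all of [1,2])
  i=1: ✓ (all of [2,3])
  i=2: ✗ (fails at j=4)
  i=3: ✗ (fails at j=4)

0, 1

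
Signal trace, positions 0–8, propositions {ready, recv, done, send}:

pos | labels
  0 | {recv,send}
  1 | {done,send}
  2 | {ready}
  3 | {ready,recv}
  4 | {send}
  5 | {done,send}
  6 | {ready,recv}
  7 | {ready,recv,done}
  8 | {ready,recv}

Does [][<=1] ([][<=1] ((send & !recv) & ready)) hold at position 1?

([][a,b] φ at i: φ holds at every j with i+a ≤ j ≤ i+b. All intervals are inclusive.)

Check [][<=1] ((send & !recv) & ready) at every j in [1,2]:
  j=1: fails at 1
  j=2: fails at 2
Fails at j=1 → formula fails.

No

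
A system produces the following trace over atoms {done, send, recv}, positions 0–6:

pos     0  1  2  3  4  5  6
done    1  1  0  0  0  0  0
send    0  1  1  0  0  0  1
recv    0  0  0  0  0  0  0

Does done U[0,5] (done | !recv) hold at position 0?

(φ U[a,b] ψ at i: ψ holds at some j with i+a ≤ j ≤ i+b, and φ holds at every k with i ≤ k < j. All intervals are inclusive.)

Need some j in [0,5] with (done | !recv), and done at every k in [0,j-1].
  j=0: (done | !recv) holds; no prefix to check → satisfied.

True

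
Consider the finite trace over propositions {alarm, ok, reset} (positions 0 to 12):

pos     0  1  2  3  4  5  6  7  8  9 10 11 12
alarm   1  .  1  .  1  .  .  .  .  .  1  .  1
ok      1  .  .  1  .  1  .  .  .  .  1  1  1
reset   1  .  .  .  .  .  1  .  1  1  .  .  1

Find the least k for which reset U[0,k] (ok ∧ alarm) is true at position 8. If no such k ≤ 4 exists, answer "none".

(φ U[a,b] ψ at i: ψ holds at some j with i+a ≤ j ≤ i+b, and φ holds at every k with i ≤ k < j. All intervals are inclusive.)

2

Need earliest j ≥ 8 with (ok ∧ alarm), and reset at every k in [8,j-1].
  j=8: rhs fails.
  j=9: rhs fails.
  j=10: rhs holds; lhs holds on [8,9]. k = 2.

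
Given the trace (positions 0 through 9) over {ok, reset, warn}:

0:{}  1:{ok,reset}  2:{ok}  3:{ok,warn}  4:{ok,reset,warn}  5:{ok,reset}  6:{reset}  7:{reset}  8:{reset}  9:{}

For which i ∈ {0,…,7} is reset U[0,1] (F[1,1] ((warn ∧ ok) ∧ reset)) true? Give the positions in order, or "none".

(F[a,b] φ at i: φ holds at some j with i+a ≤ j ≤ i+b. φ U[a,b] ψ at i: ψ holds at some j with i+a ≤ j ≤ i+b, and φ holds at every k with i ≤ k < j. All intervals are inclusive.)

Evaluate at each i in [0,7]:
  i=0: ✗ (no rhs in [0,1])
  i=1: ✗ (no rhs in [1,2])
  i=2: ✗ (lhs fails at k=2 before rhs at j=3)
  i=3: ✓ (rhs at j=3)
  i=4: ✗ (no rhs in [4,5])
  i=5: ✗ (no rhs in [5,6])
  i=6: ✗ (no rhs in [6,7])
  i=7: ✗ (no rhs in [7,8])

3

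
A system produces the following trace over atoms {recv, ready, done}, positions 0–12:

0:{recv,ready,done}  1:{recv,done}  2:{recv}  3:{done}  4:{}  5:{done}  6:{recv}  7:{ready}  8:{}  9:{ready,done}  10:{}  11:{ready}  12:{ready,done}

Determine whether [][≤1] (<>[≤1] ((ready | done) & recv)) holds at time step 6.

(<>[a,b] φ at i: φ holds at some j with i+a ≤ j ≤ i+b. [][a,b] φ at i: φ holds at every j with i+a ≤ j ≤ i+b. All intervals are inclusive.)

Does not hold

Check <>[≤1] ((ready | done) & recv) at every j in [6,7]:
  j=6: fails (none in [6,7])
  j=7: fails (none in [7,8])
Fails at j=6 → formula fails.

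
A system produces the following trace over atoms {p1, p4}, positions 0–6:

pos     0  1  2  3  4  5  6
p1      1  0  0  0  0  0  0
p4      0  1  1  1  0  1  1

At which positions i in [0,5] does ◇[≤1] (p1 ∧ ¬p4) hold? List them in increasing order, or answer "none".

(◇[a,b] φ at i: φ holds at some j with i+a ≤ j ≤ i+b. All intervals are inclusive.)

Evaluate at each i in [0,5]:
  i=0: ✓ (witness j=0)
  i=1: ✗ (none in [1,2])
  i=2: ✗ (none in [2,3])
  i=3: ✗ (none in [3,4])
  i=4: ✗ (none in [4,5])
  i=5: ✗ (none in [5,6])

0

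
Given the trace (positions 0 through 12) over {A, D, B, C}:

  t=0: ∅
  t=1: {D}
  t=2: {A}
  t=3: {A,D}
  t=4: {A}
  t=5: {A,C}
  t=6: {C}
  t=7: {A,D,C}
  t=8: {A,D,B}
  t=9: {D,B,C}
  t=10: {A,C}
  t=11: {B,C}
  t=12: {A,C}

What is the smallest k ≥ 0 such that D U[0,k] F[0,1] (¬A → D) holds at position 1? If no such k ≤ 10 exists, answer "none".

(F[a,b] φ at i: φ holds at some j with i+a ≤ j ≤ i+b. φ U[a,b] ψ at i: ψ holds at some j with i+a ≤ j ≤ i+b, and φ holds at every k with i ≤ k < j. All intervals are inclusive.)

Need earliest j ≥ 1 with F[0,1] (¬A → D), and D at every k in [1,j-1].
  j=1: rhs holds (empty prefix). k = 0.

0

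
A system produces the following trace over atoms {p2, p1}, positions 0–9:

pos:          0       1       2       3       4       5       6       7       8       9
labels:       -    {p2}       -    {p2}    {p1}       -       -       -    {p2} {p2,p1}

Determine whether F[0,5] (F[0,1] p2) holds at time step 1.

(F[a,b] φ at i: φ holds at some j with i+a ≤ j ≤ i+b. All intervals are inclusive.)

Check F[0,1] p2 at each j in [1,6]:
  j=1: holds (witness at 1)
  j=2: holds (witness at 3)
  j=3: holds (witness at 3)
  j=4: fails (none in [4,5])
  j=5: fails (none in [5,6])
  j=6: fails (none in [6,7])
Found at j=1 → formula holds.

True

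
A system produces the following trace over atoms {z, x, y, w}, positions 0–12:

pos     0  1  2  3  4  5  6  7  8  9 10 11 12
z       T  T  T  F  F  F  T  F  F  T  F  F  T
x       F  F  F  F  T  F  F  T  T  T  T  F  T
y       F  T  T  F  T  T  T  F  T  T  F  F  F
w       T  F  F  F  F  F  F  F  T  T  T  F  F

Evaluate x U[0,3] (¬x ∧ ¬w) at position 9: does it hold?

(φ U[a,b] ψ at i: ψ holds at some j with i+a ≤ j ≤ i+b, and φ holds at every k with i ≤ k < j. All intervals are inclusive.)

Need some j in [9,12] with (¬x ∧ ¬w), and x at every k in [9,j-1].
  j=9: (¬x ∧ ¬w) false.
  j=10: (¬x ∧ ¬w) false.
  j=11: (¬x ∧ ¬w) holds; x holds at every k in [9,10] → satisfied.

True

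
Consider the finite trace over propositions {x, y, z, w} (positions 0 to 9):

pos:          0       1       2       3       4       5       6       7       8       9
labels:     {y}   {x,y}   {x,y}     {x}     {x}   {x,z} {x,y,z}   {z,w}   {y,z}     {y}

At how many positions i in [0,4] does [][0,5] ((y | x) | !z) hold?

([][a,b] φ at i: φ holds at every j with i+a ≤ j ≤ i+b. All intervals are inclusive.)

Evaluate at each i in [0,4]:
  i=0: ✓ (all of [0,5])
  i=1: ✓ (all of [1,6])
  i=2: ✗ (fails at j=7)
  i=3: ✗ (fails at j=7)
  i=4: ✗ (fails at j=7)
Positions where it holds: {0, 1} → 2.

2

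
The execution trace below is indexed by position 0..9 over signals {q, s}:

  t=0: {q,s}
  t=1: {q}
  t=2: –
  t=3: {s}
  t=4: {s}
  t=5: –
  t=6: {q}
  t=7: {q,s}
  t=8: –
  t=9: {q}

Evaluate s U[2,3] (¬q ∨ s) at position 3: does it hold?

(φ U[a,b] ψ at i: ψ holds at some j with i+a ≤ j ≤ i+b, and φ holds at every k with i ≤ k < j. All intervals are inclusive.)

Holds

Need some j in [5,6] with (¬q ∨ s), and s at every k in [3,j-1].
  j=5: (¬q ∨ s) holds; s holds at every k in [3,4] → satisfied.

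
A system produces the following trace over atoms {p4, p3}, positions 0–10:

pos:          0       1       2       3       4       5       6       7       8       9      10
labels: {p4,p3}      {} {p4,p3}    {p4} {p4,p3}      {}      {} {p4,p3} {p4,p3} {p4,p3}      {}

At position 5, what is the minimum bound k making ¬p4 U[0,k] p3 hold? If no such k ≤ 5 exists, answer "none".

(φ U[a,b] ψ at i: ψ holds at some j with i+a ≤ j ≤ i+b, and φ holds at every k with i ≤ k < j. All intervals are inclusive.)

2

Need earliest j ≥ 5 with p3, and ¬p4 at every k in [5,j-1].
  j=5: rhs fails.
  j=6: rhs fails.
  j=7: rhs holds; lhs holds on [5,6]. k = 2.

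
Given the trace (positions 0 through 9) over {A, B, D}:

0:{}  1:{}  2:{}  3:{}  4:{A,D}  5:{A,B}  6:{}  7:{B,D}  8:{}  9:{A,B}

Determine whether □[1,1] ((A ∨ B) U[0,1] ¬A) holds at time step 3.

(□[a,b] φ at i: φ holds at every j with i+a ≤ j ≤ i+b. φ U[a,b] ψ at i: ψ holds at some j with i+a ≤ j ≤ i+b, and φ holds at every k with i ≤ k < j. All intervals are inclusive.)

Does not hold

Check ((A ∨ B) U[0,1] ¬A) at every j in [4,4]:
  j=4: fails
Fails at j=4 → formula fails.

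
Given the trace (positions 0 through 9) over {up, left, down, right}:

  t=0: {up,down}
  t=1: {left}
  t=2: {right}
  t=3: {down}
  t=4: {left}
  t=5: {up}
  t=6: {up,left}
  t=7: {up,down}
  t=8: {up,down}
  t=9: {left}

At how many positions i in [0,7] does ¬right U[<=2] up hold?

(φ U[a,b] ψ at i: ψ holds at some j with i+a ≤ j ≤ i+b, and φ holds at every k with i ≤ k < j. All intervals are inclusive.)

Evaluate at each i in [0,7]:
  i=0: ✓ (rhs at j=0)
  i=1: ✗ (no rhs in [1,3])
  i=2: ✗ (no rhs in [2,4])
  i=3: ✓ (rhs at j=5; lhs holds on [3,4])
  i=4: ✓ (rhs at j=5; lhs holds on [4,4])
  i=5: ✓ (rhs at j=5)
  i=6: ✓ (rhs at j=6)
  i=7: ✓ (rhs at j=7)
Positions where it holds: {0, 3, 4, 5, 6, 7} → 6.

6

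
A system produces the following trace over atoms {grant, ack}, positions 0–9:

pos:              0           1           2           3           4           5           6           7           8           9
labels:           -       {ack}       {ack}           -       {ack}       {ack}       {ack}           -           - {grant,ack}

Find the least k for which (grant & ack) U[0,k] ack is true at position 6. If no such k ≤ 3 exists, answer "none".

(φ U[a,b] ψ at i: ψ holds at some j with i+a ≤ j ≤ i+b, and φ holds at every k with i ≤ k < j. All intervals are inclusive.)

Need earliest j ≥ 6 with ack, and (grant & ack) at every k in [6,j-1].
  j=6: rhs holds (empty prefix). k = 0.

0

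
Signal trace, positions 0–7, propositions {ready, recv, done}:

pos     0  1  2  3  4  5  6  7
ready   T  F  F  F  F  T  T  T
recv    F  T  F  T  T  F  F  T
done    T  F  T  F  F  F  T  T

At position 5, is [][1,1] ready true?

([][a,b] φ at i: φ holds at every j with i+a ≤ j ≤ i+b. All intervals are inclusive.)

Check ready at every j in [6,6]:
  j=6: true
All positions satisfy it → formula holds.

Holds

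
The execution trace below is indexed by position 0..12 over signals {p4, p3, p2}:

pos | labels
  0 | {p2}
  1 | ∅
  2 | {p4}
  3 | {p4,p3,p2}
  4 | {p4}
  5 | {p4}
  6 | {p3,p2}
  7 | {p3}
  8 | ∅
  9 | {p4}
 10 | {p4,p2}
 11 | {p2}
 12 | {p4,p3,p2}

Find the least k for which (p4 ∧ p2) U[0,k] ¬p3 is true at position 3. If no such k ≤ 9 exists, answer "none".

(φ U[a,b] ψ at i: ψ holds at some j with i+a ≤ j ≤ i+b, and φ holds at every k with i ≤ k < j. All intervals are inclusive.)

1

Need earliest j ≥ 3 with ¬p3, and (p4 ∧ p2) at every k in [3,j-1].
  j=3: rhs fails.
  j=4: rhs holds; lhs holds on [3,3]. k = 1.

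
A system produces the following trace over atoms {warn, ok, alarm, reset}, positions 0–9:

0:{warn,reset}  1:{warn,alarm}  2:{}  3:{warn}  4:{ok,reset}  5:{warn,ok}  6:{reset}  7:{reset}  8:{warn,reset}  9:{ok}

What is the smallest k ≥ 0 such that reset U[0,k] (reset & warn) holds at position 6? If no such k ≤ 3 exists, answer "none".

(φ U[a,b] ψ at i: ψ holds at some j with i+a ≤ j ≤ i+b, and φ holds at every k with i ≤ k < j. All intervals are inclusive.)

Need earliest j ≥ 6 with (reset & warn), and reset at every k in [6,j-1].
  j=6: rhs fails.
  j=7: rhs fails.
  j=8: rhs holds; lhs holds on [6,7]. k = 2.

2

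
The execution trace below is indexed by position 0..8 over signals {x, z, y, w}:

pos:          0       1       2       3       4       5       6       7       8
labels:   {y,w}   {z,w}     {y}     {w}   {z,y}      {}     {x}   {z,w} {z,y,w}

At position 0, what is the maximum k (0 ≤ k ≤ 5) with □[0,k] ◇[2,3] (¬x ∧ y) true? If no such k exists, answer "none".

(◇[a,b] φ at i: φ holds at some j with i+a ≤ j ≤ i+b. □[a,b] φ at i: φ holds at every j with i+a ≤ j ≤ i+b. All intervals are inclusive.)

◇[2,3] (¬x ∧ y) must hold from j=0 onward; find where it first fails.
  j=0: holds
  j=1: holds
  j=2: holds
  j=3: fails
Holds on [0,2], so largest k = 2.

2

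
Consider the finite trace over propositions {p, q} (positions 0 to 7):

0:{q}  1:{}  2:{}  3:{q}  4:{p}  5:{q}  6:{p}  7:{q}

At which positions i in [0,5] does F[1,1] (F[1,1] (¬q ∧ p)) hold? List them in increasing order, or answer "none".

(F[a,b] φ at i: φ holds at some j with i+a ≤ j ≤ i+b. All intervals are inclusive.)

Evaluate at each i in [0,5]:
  i=0: ✗ (none in [1,1])
  i=1: ✗ (none in [2,2])
  i=2: ✓ (witness j=3)
  i=3: ✗ (none in [4,4])
  i=4: ✓ (witness j=5)
  i=5: ✗ (none in [6,6])

2, 4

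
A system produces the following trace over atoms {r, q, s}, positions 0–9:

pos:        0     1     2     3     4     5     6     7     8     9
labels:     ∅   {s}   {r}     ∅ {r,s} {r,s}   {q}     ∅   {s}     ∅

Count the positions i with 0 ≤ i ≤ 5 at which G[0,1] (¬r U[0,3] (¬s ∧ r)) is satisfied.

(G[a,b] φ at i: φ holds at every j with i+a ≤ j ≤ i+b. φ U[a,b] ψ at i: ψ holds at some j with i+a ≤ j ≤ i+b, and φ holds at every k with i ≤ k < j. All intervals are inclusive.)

2

Evaluate at each i in [0,5]:
  i=0: ✓ (all of [0,1])
  i=1: ✓ (all of [1,2])
  i=2: ✗ (fails at j=3)
  i=3: ✗ (fails at j=3)
  i=4: ✗ (fails at j=4)
  i=5: ✗ (fails at j=5)
Positions where it holds: {0, 1} → 2.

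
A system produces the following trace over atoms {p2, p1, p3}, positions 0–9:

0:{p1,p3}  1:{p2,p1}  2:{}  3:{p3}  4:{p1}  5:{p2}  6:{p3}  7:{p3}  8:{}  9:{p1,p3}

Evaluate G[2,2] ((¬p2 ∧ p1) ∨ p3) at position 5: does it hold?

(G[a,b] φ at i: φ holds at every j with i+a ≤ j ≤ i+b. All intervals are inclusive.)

True

Check ((¬p2 ∧ p1) ∨ p3) at every j in [7,7]:
  j=7: true
All positions satisfy it → formula holds.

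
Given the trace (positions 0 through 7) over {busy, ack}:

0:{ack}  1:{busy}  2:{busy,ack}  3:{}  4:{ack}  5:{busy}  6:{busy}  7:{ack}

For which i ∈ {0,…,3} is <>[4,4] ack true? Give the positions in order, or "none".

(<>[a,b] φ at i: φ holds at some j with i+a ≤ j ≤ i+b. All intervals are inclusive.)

0, 3

Evaluate at each i in [0,3]:
  i=0: ✓ (witness j=4)
  i=1: ✗ (none in [5,5])
  i=2: ✗ (none in [6,6])
  i=3: ✓ (witness j=7)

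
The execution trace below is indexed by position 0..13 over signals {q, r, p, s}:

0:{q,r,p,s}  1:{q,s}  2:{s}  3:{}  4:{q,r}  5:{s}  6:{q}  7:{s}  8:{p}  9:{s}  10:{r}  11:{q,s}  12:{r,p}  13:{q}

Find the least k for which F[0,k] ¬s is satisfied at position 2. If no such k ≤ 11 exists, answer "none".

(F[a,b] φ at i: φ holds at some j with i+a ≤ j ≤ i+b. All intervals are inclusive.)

Scan j = 2,3,… for ¬s:
  j=2: fails
  j=3: holds
First hit at j=3, so smallest k = 3-2 = 1.

1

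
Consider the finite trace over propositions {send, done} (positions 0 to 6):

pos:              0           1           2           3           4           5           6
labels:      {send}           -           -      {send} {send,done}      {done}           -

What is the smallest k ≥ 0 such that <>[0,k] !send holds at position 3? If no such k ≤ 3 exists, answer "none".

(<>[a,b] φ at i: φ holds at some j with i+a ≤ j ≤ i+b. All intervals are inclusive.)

2

Scan j = 3,4,… for !send:
  j=3: fails
  j=4: fails
  j=5: holds
First hit at j=5, so smallest k = 5-3 = 2.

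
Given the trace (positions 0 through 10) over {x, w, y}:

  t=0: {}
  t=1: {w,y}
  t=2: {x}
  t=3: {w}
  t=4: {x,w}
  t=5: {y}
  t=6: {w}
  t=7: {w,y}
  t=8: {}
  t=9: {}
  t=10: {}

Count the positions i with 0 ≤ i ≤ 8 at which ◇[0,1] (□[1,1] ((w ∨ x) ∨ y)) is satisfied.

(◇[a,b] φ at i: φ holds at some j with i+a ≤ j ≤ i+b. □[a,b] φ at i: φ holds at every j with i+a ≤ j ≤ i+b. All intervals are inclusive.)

Evaluate at each i in [0,8]:
  i=0: ✓ (witness j=0)
  i=1: ✓ (witness j=1)
  i=2: ✓ (witness j=2)
  i=3: ✓ (witness j=3)
  i=4: ✓ (witness j=4)
  i=5: ✓ (witness j=5)
  i=6: ✓ (witness j=6)
  i=7: ✗ (none in [7,8])
  i=8: ✗ (none in [8,9])
Positions where it holds: {0, 1, 2, 3, 4, 5, 6} → 7.

7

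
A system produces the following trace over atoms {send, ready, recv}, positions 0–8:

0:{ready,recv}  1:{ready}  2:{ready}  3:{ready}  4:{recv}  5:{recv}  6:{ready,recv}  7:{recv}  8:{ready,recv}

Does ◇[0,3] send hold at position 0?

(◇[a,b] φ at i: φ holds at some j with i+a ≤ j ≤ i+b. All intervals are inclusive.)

Check send at each j in [0,3]:
  j=0: false
  j=1: false
  j=2: false
  j=3: false
No position in the window satisfies it → formula fails.

False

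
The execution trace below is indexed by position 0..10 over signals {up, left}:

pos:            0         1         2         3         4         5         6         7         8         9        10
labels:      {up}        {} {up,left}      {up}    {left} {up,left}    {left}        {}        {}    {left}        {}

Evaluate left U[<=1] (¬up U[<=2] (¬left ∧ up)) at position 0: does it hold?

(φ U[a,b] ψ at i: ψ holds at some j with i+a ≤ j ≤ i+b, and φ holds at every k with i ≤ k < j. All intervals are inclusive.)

Need some j in [0,1] with (¬up U[<=2] (¬left ∧ up)), and left at every k in [0,j-1].
  j=0: (¬up U[<=2] (¬left ∧ up)) holds; no prefix to check → satisfied.

Yes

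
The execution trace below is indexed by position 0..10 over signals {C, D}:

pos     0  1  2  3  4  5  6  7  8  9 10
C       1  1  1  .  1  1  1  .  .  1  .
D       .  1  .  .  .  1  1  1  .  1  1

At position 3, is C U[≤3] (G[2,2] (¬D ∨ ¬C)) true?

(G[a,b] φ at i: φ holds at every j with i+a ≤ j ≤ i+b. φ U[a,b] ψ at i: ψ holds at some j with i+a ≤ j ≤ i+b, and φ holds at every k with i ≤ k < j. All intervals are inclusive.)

False

Need some j in [3,6] with G[2,2] (¬D ∨ ¬C), and C at every k in [3,j-1].
  j=3: G[2,2] (¬D ∨ ¬C) — fails at 5.
  j=4: G[2,2] (¬D ∨ ¬C) — fails at 6.
  j=5: G[2,2] (¬D ∨ ¬C) holds, but C fails at k=3 → not this j.
  j=6: G[2,2] (¬D ∨ ¬C) holds, but C fails at k=3 → not this j.
No j in the window works → until fails.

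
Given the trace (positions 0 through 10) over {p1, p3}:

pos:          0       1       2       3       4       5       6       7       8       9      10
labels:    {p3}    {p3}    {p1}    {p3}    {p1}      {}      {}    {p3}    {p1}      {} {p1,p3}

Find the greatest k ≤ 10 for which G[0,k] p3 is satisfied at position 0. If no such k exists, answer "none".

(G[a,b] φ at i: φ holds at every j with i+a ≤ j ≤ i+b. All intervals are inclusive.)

p3 must hold from j=0 onward; find where it first fails.
  j=0: holds
  j=1: holds
  j=2: fails
Holds on [0,1], so largest k = 1.

1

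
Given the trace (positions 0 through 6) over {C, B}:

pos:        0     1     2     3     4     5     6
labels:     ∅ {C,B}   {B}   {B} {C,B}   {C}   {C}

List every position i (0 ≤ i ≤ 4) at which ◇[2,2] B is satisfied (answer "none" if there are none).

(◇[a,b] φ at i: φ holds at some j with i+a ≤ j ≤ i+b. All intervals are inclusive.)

0, 1, 2

Evaluate at each i in [0,4]:
  i=0: ✓ (witness j=2)
  i=1: ✓ (witness j=3)
  i=2: ✓ (witness j=4)
  i=3: ✗ (none in [5,5])
  i=4: ✗ (none in [6,6])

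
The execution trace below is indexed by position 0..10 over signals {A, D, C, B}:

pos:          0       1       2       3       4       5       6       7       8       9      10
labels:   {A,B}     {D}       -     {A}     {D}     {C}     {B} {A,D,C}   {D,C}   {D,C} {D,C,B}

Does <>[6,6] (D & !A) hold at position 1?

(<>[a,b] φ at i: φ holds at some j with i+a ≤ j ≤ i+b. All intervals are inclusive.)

No

Check (D & !A) at each j in [7,7]:
  j=7: false
No position in the window satisfies it → formula fails.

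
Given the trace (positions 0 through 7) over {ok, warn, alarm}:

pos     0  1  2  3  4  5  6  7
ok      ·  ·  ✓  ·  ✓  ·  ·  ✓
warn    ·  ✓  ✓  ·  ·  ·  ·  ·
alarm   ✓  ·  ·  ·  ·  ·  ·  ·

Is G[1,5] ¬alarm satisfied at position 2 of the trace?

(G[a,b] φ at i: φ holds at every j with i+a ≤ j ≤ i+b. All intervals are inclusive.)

Check ¬alarm at every j in [3,7]:
  j=3: true
  j=4: true
  j=5: true
  j=6: true
  j=7: true
All positions satisfy it → formula holds.

True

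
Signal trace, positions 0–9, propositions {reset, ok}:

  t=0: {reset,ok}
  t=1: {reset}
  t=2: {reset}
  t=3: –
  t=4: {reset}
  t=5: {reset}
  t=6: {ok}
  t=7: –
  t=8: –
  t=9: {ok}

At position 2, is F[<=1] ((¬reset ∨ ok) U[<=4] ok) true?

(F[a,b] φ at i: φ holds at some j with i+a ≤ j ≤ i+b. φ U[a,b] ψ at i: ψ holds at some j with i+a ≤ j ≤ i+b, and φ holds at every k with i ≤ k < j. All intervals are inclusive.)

Does not hold

Check ((¬reset ∨ ok) U[<=4] ok) at each j in [2,3]:
  j=2: fails
  j=3: fails
No position in the window satisfies it → formula fails.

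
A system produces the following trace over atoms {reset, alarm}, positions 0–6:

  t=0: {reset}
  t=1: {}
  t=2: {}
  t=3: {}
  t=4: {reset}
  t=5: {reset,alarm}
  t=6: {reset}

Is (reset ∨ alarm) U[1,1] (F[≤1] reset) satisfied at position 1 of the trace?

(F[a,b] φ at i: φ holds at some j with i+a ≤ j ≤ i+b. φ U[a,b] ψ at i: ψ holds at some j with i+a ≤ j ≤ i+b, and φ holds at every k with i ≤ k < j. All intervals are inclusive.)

Need some j in [2,2] with F[≤1] reset, and (reset ∨ alarm) at every k in [1,j-1].
  j=2: F[≤1] reset — fails (none in [2,3]).
No j in the window works → until fails.

Does not hold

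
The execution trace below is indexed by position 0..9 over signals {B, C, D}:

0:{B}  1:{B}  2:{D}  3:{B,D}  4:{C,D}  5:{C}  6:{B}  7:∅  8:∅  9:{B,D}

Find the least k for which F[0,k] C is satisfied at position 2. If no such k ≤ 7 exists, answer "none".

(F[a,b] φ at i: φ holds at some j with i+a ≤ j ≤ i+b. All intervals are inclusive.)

Scan j = 2,3,… for C:
  j=2: fails
  j=3: fails
  j=4: holds
First hit at j=4, so smallest k = 4-2 = 2.

2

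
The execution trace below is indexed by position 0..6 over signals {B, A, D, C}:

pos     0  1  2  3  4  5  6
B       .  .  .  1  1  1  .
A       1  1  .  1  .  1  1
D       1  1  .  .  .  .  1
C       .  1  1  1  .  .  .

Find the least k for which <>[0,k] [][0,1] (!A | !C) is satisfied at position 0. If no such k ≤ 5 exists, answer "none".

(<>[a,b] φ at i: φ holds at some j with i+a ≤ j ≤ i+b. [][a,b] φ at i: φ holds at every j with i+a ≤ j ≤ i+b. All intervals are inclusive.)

Scan j = 0,1,… for [][0,1] (!A | !C):
  j=0: fails
  j=1: fails
  j=2: fails
  j=3: fails
  j=4: holds
First hit at j=4, so smallest k = 4-0 = 4.

4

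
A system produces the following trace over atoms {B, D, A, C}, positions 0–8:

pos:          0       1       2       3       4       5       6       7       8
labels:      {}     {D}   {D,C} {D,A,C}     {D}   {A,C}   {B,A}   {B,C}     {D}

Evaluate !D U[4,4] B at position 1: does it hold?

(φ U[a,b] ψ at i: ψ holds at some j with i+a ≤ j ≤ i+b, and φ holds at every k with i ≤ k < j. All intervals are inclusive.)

Need some j in [5,5] with B, and !D at every k in [1,j-1].
  j=5: B false.
No j in the window works → until fails.

False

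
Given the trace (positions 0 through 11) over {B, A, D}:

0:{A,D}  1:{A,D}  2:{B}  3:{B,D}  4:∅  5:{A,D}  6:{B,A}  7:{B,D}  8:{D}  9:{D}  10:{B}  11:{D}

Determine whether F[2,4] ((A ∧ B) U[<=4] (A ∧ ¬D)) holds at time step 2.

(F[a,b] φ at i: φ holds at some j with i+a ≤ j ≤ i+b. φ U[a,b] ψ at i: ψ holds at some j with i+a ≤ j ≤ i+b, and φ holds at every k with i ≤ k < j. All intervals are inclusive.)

Yes

Check ((A ∧ B) U[<=4] (A ∧ ¬D)) at each j in [4,6]:
  j=4: fails
  j=5: fails
  j=6: holds
Found at j=6 → formula holds.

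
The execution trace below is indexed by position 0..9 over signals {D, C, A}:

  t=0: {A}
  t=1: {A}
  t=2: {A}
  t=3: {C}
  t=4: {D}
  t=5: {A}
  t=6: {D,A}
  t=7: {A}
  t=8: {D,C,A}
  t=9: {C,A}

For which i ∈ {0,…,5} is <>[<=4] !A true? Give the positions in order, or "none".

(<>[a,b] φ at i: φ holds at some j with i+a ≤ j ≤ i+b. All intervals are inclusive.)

0, 1, 2, 3, 4

Evaluate at each i in [0,5]:
  i=0: ✓ (witness j=3)
  i=1: ✓ (witness j=3)
  i=2: ✓ (witness j=3)
  i=3: ✓ (witness j=3)
  i=4: ✓ (witness j=4)
  i=5: ✗ (none in [5,9])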